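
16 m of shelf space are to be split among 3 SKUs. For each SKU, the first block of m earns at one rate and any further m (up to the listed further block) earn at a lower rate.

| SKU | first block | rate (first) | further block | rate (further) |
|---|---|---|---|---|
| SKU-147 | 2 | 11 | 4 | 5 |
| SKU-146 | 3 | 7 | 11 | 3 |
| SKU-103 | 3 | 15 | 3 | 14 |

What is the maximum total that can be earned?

Treat each block as its own option and order by rate: SKU-103/T1 15 > SKU-103/T2 14 > SKU-147/T1 11 > SKU-146/T1 7 > SKU-147/T2 5 > SKU-146/T2 3.
SKU-103/T1 (15): +3 → 13 left.
SKU-103 T2 at 14: fill all 3 → 10 left.
SKU-147/T1 (11): +2 → 8 left.
SKU-146 T1 at 7: fill all 3 → 5 left.
SKU-147 T2 at 5: fill all 4 → 1 left.
SKU-146/T2: +1 of 11 at 3; pool empty.
Total = 15×3 + 14×3 + 11×2 + 7×3 + 5×4 + 3×1 = 153.

153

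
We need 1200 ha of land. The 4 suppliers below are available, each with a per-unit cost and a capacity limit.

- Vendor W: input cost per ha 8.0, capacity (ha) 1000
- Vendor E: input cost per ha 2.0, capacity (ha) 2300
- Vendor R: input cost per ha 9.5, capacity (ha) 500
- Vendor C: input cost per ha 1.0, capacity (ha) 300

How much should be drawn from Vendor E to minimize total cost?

900

Fill from the cheapest supplier first.
Vendor C at 1.0: take all 300 ha ; 900 still needed.
Vendor E (2.0): take the remaining 900 ; done.
Vendor W, Vendor R: unused.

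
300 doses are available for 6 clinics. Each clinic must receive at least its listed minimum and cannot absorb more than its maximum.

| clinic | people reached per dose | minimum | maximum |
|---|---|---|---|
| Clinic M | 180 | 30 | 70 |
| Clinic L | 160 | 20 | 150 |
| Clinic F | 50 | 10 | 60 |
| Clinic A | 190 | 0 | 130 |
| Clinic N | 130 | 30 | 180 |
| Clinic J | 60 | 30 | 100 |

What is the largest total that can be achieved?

Meeting every minimum uses 30+20+10+0+30+30 = 120 doses, leaving 180.
Rank by people reached per dose: Clinic A 190 > Clinic M 180 > Clinic L 160 > Clinic N 130 > Clinic J 60 > Clinic F 50.
Clinic A: +130 to 130 (cap) — 50 left.
Give Clinic M 40 more to hit its cap of 70 — 10 left.
Clinic L has room for 130 more but only 10 remain, so it gets 30.
Total = 180×70 + 160×30 + 50×10 + 190×130 + 130×30 + 60×30 = 48300.

48300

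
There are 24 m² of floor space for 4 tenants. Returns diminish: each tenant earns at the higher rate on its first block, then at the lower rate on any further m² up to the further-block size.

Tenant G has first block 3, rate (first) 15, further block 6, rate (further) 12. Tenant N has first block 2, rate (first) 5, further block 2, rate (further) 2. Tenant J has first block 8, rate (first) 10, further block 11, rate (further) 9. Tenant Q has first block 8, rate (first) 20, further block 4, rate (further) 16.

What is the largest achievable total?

371

Order all 8 blocks by rate: Tenant Q/tier1 20 > Tenant Q/tier2 16 > Tenant G/tier1 15 > Tenant G/tier2 12 > Tenant J/tier1 10 > Tenant J/tier2 9 > Tenant N/tier1 5 > Tenant N/tier2 2.
Tenant Q tier1 at 20: fill all 8 → 16 left.
Fill Tenant Q tier2 block (4 at 16) → 12 left.
Fill Tenant G tier1 block (3 at 15) → 9 left.
Tenant G tier2 at 12: fill all 6 → 3 left.
Tenant J/tier1: +3 of 8 at 10; pool empty.
Total = 20×8 + 16×4 + 15×3 + 12×6 + 10×3 = 371.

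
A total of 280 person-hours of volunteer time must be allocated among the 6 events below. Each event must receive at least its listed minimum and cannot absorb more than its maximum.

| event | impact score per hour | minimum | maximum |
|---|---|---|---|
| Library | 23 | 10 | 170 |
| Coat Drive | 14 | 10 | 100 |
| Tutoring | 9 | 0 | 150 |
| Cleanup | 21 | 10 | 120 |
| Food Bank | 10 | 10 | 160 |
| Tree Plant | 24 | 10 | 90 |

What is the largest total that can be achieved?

Meeting every minimum uses 10+10+0+10+10+10 = 50 person-hours, leaving 230.
Rank by impact score per hour: Tree Plant 24 > Library 23 > Cleanup 21 > Coat Drive 14 > Food Bank 10 > Tutoring 9.
Tree Plant takes 80 more to reach its cap of 90 — 150 left.
Library: +150 (room for 160) → 160. Pool exhausted.
Total = 23×160 + 14×10 + 21×10 + 10×10 + 24×90 = 6290.

6290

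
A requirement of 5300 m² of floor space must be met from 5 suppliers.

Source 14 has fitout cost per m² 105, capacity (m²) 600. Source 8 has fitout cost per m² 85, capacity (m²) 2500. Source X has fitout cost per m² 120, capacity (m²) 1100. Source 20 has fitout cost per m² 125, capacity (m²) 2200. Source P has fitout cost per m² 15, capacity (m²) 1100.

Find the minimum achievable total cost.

Cheapest first:
Take 1100 from Source P at 15 → need 4200 more.
Source 8 at 85: take all 2500 m² → 1700 still needed.
Source 14 at 105: take all 600 m² → 1100 still needed.
Source X (120): use full 1100 → 0 m² to go.
Source 20: unused.
Cost = 1100×15 + 2500×85 + 600×105 + 1100×120 = 424000.

424000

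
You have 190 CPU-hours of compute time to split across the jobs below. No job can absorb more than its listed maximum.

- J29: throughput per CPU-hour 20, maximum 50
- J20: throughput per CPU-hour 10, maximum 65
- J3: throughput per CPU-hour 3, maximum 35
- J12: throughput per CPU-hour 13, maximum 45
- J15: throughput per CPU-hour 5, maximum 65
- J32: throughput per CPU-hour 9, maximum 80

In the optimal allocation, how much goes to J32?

30

Order the jobs by throughput per CPU-hour: J29 20 > J12 13 > J20 10 > J32 9 > J15 5 > J3 3.
J29 takes 50 to reach its cap of 50 ; 140 left.
J12: +45 to 45 (cap) ; 95 left.
J20 takes 65 to reach its cap of 65 ; 30 left.
J32: +30 (room for 80) → 30. Pool exhausted.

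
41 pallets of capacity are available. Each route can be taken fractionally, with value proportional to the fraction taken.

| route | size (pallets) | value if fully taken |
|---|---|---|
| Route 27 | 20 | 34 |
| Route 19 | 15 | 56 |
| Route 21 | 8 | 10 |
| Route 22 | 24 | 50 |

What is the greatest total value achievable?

Rank by value-to-size ratio: Route 19 56/15≈3.73, Route 22 50/24≈2.08, Route 27 34/20≈1.7, Route 21 10/8≈1.25.
Route 19: take in full, 15 pallets for value 56 → 26 left.
All 24 pallets of Route 22 fit (value 50) → 2 remain.
Fill the last 2 pallets with part of Route 27: 2/20 of it earns 3.4.
Total value = 109.4.

109.4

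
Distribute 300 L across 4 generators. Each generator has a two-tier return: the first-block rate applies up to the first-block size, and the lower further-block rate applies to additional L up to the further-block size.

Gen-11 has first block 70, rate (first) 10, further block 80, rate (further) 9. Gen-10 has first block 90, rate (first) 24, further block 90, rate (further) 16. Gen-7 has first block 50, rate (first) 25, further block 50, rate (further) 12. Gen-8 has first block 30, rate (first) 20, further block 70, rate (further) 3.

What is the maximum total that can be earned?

Treat each block as its own option and order by rate: Gen-7/first 25 > Gen-10/first 24 > Gen-8/first 20 > Gen-10/second 16 > Gen-7/second 12 > Gen-11/first 10 > Gen-11/second 9 > Gen-8/second 3.
Gen-7/first (25): +50 — 250 left.
Gen-10/first (24): +90 — 160 left.
Gen-8 first at 20: fill all 30 — 130 left.
Fill Gen-10 second block (90 at 16) — 40 left.
40 remain; put them into Gen-7 second at 12.
Total = 25×50 + 24×90 + 20×30 + 16×90 + 12×40 = 5930.

5930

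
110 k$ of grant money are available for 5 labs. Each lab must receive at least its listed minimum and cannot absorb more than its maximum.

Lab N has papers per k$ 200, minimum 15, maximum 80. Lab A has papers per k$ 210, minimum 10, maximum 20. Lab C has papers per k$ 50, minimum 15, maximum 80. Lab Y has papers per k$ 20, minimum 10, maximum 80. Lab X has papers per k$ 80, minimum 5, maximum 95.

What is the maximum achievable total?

17550

Meeting every minimum uses 15+10+15+10+5 = 55 k$, leaving 55.
Order the labs by papers per k$: Lab A 210 > Lab N 200 > Lab X 80 > Lab C 50 > Lab Y 20.
Give Lab A 10 more to hit its cap of 20 ; 45 left.
Lab N: +45 (room for 65) → 60. Pool exhausted.
Total = 200×60 + 210×20 + 50×15 + 20×10 + 80×5 = 17550.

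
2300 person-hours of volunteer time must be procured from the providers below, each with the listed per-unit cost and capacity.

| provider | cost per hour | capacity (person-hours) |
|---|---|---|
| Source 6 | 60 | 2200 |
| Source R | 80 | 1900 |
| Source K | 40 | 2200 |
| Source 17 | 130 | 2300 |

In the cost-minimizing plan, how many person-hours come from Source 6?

Fill from the cheapest provider first.
Source K (40): use full 2200 ; 100 person-hours to go.
Source 6 (60): take the remaining 100 ; done.
Source R, Source 17: unused.

100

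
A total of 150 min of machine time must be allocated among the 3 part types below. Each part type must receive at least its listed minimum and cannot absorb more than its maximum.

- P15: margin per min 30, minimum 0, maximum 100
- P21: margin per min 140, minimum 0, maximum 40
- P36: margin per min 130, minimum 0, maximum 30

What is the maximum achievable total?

Meeting every minimum uses 0+0+0 = 0 min, leaving 150.
Rank by margin per min: P21 140 > P36 130 > P15 30.
P21 takes 40 more to reach its cap of 40 → 110 left.
Give P36 30 more to hit its cap of 30 → 80 left.
P15 has room for 100 more but only 80 remain, so it gets 80.
Total = 30×80 + 140×40 + 130×30 = 11900.

11900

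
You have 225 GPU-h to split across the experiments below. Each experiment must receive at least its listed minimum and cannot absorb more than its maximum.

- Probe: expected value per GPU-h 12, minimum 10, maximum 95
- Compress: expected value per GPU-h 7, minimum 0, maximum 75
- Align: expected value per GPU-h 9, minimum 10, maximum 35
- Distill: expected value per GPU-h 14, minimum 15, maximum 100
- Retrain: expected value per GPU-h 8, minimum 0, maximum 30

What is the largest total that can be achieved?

Meeting every minimum uses 10+0+10+15+0 = 35 GPU-h, leaving 190.
Order the experiments by expected value per GPU-h: Distill 14 > Probe 12 > Align 9 > Retrain 8 > Compress 7.
Distill: +85 to 100 (cap) ; 105 left.
Probe takes 85 more to reach its cap of 95 ; 20 left.
Only 20 left; Align takes them to reach 30.
Total = 12×95 + 9×30 + 14×100 = 2810.

2810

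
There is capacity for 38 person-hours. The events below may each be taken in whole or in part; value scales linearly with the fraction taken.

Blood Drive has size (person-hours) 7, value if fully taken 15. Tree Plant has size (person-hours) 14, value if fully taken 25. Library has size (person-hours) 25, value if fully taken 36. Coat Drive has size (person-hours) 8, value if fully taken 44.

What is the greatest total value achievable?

Sort by value density: Coat Drive 44/8≈5.5, Blood Drive 15/7≈2.14, Tree Plant 25/14≈1.79, Library 36/25≈1.44.
Coat Drive: take in full, 8 person-hours for value 44 → 30 left.
Blood Drive: take in full, 7 person-hours for value 15 → 23 left.
Tree Plant: take in full, 14 person-hours for value 25 → 9 left.
9 person-hours left: a 9/25 share of Library gives 36×9/25 = 12.96.
Total value = 96.96.

96.96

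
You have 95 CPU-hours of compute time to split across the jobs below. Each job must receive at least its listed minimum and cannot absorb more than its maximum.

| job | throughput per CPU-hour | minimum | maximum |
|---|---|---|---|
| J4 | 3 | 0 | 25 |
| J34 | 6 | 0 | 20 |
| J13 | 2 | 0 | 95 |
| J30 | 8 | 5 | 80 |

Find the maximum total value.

Meeting every minimum uses 0+0+0+5 = 5 CPU-hours, leaving 90.
Highest throughput per CPU-hour first: J30 8 > J34 6 > J4 3 > J13 2.
Give J30 75 more to hit its cap of 80 ; 15 left.
J34 has room for 20 more but only 15 remain, so it gets 15.
Total = 6×15 + 8×80 = 730.

730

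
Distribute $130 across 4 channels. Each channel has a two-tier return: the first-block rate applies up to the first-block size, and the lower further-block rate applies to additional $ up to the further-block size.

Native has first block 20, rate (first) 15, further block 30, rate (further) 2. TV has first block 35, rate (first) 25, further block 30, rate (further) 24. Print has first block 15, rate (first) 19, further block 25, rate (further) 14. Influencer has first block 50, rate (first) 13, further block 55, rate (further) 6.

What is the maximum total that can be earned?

2595

Treat each block as its own option and order by rate: TV/tier1 25 > TV/tier2 24 > Print/tier1 19 > Native/tier1 15 > Print/tier2 14 > Influencer/tier1 13 > Influencer/tier2 6 > Native/tier2 2.
TV tier1 at 25: fill all 35 — 95 left.
TV/tier2 (24): +30 — 65 left.
Print tier1 at 19: fill all 15 — 50 left.
Native tier1 at 15: fill all 20 — 30 left.
Print tier2 at 14: fill all 25 — 5 left.
Influencer/tier1: +5 of 50 at 13; pool empty.
Total = 25×35 + 24×30 + 19×15 + 15×20 + 14×25 + 13×5 = 2595.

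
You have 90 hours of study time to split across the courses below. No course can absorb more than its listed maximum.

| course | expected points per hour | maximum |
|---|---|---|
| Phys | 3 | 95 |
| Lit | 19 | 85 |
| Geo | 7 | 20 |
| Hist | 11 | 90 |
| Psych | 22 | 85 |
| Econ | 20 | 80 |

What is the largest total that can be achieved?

1970

Order the courses by expected points per hour: Psych 22 > Econ 20 > Lit 19 > Hist 11 > Geo 7 > Phys 3.
Psych: +85 to 85 (cap) — 5 left.
Only 5 left; Econ takes them to reach 5.
Total = 22×85 + 20×5 = 1970.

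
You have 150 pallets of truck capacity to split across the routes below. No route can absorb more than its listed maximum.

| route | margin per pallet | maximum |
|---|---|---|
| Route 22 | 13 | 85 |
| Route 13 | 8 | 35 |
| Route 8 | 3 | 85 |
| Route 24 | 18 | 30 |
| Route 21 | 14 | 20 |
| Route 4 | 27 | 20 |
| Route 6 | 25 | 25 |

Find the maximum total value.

Rank by margin per pallet: Route 4 27 > Route 6 25 > Route 24 18 > Route 21 14 > Route 22 13 > Route 13 8 > Route 8 3.
Route 4 takes 20 to reach its cap of 20 ; 130 left.
Route 6 takes 25 to reach its cap of 25 ; 105 left.
Route 24 takes 30 to reach its cap of 30 ; 75 left.
Route 21: +20 to 20 (cap) ; 55 left.
Only 55 left; Route 22 takes them to reach 55.
Total = 13×55 + 18×30 + 14×20 + 27×20 + 25×25 = 2700.

2700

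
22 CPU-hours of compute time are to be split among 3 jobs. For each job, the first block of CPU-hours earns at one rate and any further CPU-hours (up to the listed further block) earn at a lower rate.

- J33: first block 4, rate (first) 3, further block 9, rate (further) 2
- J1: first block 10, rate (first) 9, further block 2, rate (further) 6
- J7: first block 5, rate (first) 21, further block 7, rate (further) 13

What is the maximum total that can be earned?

286

Order all 6 blocks by rate: J7/tier1 21 > J7/tier2 13 > J1/tier1 9 > J1/tier2 6 > J33/tier1 3 > J33/tier2 2.
J7 tier1 at 21: fill all 5 ; 17 left.
Fill J7 tier2 block (7 at 13) ; 10 left.
Fill J1 tier1 block (10 at 9) ; 0 left.
Total = 21×5 + 13×7 + 9×10 = 286.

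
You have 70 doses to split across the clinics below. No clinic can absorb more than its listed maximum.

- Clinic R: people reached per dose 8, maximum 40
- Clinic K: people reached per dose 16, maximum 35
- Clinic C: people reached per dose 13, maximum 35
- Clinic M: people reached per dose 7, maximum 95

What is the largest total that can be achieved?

1015

Order the clinics by people reached per dose: Clinic K 16 > Clinic C 13 > Clinic R 8 > Clinic M 7.
Give Clinic K 35 to hit its cap of 35 → 35 left.
Clinic C: +35 to 35 (cap) → 0 left.
Total = 16×35 + 13×35 = 1015.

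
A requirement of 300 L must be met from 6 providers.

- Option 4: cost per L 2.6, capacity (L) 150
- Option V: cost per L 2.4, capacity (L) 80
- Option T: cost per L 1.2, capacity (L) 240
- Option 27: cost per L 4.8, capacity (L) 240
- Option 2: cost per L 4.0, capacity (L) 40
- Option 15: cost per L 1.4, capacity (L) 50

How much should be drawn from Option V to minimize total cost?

10

Cheapest first:
Option T at 1.2: take all 240 L ; 60 still needed.
Take 50 from Option 15 at 1.4 ; need 10 more.
Option V at 2.4: take 10 of its 80 ; requirement met.
Option 4, Option 2, Option 27: unused.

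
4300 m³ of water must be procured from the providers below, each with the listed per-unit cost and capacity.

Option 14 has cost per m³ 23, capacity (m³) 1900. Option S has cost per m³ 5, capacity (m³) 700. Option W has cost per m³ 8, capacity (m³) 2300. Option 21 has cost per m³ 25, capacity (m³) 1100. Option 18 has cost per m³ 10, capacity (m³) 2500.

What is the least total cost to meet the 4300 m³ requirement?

34900

Cheapest first:
Take 700 from Option S at 5 — need 3600 more.
Take 2300 from Option W at 8 — need 1300 more.
Option 18 at 10: take 1300 of its 2500 — requirement met.
Option 14, Option 21: unused.
Cost = 700×5 + 2300×8 + 1300×10 = 34900.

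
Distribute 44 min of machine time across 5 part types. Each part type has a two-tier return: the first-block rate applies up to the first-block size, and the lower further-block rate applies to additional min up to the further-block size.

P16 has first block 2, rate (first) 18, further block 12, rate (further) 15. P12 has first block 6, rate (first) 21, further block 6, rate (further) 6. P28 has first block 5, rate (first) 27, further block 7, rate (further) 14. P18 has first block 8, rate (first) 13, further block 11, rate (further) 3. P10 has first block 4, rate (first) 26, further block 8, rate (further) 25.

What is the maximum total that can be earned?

Order all 10 blocks by rate: P28/first 27 > P10/first 26 > P10/second 25 > P12/first 21 > P16/first 18 > P16/second 15 > P28/second 14 > P18/first 13 > P12/second 6 > P18/second 3.
P28 first at 27: fill all 5 → 39 left.
Fill P10 first block (4 at 26) → 35 left.
P10/second (25): +8 → 27 left.
P12 first at 21: fill all 6 → 21 left.
P16 first at 18: fill all 2 → 19 left.
P16 second at 15: fill all 12 → 7 left.
P28 second at 14: fill all 7 → 0 left.
Total = 27×5 + 26×4 + 25×8 + 21×6 + 18×2 + 15×12 + 14×7 = 879.

879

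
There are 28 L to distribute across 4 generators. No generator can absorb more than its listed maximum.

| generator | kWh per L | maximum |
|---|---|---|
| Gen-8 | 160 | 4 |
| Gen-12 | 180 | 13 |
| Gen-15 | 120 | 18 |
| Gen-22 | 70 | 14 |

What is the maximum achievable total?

Rank by kWh per L: Gen-12 180 > Gen-8 160 > Gen-15 120 > Gen-22 70.
Gen-12 takes 13 to reach its cap of 13 → 15 left.
Gen-8 takes 4 to reach its cap of 4 → 11 left.
Gen-15 has room for 18 but only 11 remain, so it gets 11.
Total = 160×4 + 180×13 + 120×11 = 4300.

4300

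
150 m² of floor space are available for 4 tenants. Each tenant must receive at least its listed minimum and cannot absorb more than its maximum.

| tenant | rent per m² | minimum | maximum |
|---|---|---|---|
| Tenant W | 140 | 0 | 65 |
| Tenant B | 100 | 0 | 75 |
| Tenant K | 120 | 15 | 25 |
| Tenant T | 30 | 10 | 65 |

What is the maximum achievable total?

Meeting every minimum uses 0+0+15+10 = 25 m², leaving 125.
Highest rent per m² first: Tenant W 140 > Tenant K 120 > Tenant B 100 > Tenant T 30.
Tenant W takes 65 more to reach its cap of 65 ; 60 left.
Tenant K takes 10 more to reach its cap of 25 ; 50 left.
Only 50 left; Tenant B takes them to reach 50.
Total = 140×65 + 100×50 + 120×25 + 30×10 = 17400.

17400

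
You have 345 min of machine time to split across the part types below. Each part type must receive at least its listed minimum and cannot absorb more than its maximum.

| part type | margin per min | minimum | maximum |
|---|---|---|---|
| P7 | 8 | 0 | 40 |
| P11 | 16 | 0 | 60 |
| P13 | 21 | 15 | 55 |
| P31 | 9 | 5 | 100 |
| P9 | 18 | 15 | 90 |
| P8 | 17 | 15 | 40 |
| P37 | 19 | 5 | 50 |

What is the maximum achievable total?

5815

Meeting every minimum uses 0+0+15+5+15+15+5 = 55 min, leaving 290.
Rank by margin per min: P13 21 > P37 19 > P9 18 > P8 17 > P11 16 > P31 9 > P7 8.
Give P13 40 more to hit its cap of 55 → 250 left.
P37 takes 45 more to reach its cap of 50 → 205 left.
P9: +75 to 90 (cap) → 130 left.
Give P8 25 more to hit its cap of 40 → 105 left.
Give P11 60 more to hit its cap of 60 → 45 left.
P31: +45 (room for 95) → 50. Pool exhausted.
Total = 16×60 + 21×55 + 9×50 + 18×90 + 17×40 + 19×50 = 5815.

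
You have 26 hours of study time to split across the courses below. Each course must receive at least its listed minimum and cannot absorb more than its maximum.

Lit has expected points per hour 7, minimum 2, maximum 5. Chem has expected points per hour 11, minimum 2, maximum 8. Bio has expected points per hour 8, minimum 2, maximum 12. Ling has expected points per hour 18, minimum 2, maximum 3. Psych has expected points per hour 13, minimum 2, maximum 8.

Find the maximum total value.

300

Meeting every minimum uses 2+2+2+2+2 = 10 hours, leaving 16.
Highest expected points per hour first: Ling 18 > Psych 13 > Chem 11 > Bio 8 > Lit 7.
Give Ling 1 more to hit its cap of 3 — 15 left.
Psych takes 6 more to reach its cap of 8 — 9 left.
Chem: +6 to 8 (cap) — 3 left.
Bio has room for 10 more but only 3 remain, so it gets 5.
Total = 7×2 + 11×8 + 8×5 + 18×3 + 13×8 = 300.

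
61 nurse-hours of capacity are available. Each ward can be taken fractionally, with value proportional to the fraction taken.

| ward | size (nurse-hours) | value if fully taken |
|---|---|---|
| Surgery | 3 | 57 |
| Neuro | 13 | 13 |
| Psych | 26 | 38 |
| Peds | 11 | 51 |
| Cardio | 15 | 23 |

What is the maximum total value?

Sort by value density: Surgery 57/3≈19, Peds 51/11≈4.64, Cardio 23/15≈1.53, Psych 38/26≈1.46, Neuro 13/13≈1.
Surgery: take in full, 3 nurse-hours for value 57 — 58 left.
Take all of Peds (11 nurse-hours, value 51) — 47 nurse-hours left.
Cardio: take in full, 15 nurse-hours for value 23 — 32 left.
Take all of Psych (26 nurse-hours, value 38) — 6 nurse-hours left.
6 nurse-hours left: a 6/13 share of Neuro gives 13×6/13 = 6.
Total value = 175.

175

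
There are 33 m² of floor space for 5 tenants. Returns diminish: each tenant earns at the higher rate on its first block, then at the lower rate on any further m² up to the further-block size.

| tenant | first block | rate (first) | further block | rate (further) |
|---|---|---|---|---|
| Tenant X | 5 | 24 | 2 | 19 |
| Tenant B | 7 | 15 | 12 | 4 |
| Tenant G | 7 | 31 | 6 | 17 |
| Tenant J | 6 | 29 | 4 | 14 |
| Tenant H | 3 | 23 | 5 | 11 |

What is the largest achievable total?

Rank every tier by rate: Tenant G/first 31 > Tenant J/first 29 > Tenant X/first 24 > Tenant H/first 23 > Tenant X/second 19 > Tenant G/second 17 > Tenant B/first 15 > Tenant J/second 14 > Tenant H/second 11 > Tenant B/second 4.
Tenant G/first (31): +7 → 26 left.
Tenant J first at 29: fill all 6 → 20 left.
Tenant X first at 24: fill all 5 → 15 left.
Fill Tenant H first block (3 at 23) → 12 left.
Fill Tenant X second block (2 at 19) → 10 left.
Fill Tenant G second block (6 at 17) → 4 left.
Tenant B/first: +4 of 7 at 15; pool empty.
Total = 31×7 + 29×6 + 24×5 + 23×3 + 19×2 + 17×6 + 15×4 = 780.

780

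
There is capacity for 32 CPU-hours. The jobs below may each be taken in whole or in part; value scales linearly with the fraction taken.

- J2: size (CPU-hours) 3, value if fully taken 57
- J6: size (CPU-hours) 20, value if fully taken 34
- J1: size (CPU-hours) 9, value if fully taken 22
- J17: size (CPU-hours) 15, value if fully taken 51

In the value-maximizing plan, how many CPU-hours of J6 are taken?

Sort by value density: J2 57/3≈19, J17 51/15≈3.4, J1 22/9≈2.44, J6 34/20≈1.7.
All 3 CPU-hours of J2 fit (value 57) → 29 remain.
J17: take in full, 15 CPU-hours for value 51 → 14 left.
All 9 CPU-hours of J1 fit (value 22) → 5 remain.
5 CPU-hours left: a 5/20 share of J6 gives 34×5/20 = 8.5.

5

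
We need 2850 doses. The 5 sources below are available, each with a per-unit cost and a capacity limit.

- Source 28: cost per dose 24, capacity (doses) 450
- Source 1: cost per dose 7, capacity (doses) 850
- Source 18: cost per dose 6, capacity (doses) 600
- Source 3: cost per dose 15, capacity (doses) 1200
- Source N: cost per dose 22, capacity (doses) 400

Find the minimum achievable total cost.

Fill from the cheapest source first.
Source 18 (6): use full 600 ; 2250 doses to go.
Source 1 (7): use full 850 ; 1400 doses to go.
Take 1200 from Source 3 at 15 ; need 200 more.
Source N at 22: take 200 of its 400 ; requirement met.
Source 28: unused.
Cost = 600×6 + 850×7 + 1200×15 + 200×22 = 31950.

31950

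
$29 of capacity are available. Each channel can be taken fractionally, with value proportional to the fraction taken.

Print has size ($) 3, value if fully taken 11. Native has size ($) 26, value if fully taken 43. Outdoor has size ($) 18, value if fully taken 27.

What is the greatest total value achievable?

Rank by value-to-size ratio: Print 11/3≈3.67, Native 43/26≈1.65, Outdoor 27/18≈1.5.
Print: take in full, 3 $ for value 11 → 26 left.
Native: take in full, 26 $ for value 43 → 0 left.
Total value = 54.

54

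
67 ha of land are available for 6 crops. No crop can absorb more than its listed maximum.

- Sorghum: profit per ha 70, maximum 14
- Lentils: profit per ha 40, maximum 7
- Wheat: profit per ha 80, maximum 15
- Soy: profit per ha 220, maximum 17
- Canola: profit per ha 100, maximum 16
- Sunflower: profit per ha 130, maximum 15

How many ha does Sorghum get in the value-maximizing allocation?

Rank by profit per ha: Soy 220 > Sunflower 130 > Canola 100 > Wheat 80 > Sorghum 70 > Lentils 40.
Give Soy 17 to hit its cap of 17 → 50 left.
Give Sunflower 15 to hit its cap of 15 → 35 left.
Canola: +16 to 16 (cap) → 19 left.
Wheat: +15 to 15 (cap) → 4 left.
Only 4 left; Sorghum takes them to reach 4.

4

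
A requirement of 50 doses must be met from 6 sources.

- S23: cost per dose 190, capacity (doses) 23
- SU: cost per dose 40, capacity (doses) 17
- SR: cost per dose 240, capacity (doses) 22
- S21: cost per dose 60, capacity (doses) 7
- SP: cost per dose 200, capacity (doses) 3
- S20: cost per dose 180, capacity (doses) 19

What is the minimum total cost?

Cheapest first:
SU at 40: take all 17 doses → 33 still needed.
Take 7 from S21 at 60 → need 26 more.
S20 at 180: take all 19 doses → 7 still needed.
S23 (190): take the remaining 7 → done.
SP, SR: unused.
Cost = 17×40 + 7×60 + 19×180 + 7×190 = 5850.

5850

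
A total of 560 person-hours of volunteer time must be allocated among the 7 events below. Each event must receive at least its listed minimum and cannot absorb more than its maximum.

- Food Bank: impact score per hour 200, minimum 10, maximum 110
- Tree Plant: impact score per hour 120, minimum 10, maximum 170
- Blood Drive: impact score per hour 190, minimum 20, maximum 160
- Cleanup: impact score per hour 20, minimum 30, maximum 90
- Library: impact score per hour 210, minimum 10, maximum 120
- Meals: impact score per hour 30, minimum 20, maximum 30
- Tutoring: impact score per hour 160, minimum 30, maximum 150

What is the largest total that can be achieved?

Meeting every minimum uses 10+10+20+30+10+20+30 = 130 person-hours, leaving 430.
Rank by impact score per hour: Library 210 > Food Bank 200 > Blood Drive 190 > Tutoring 160 > Tree Plant 120 > Meals 30 > Cleanup 20.
Give Library 110 more to hit its cap of 120 → 320 left.
Food Bank takes 100 more to reach its cap of 110 → 220 left.
Blood Drive: +140 to 160 (cap) → 80 left.
Only 80 left; Tutoring takes them to reach 110.
Total = 200×110 + 120×10 + 190×160 + 20×30 + 210×120 + 30×20 + 160×110 = 97600.

97600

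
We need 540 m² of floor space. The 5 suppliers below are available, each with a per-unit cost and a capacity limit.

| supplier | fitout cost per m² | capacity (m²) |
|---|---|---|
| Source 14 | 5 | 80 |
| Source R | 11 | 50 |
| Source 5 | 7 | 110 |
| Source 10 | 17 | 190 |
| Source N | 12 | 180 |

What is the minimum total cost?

5920

Use suppliers in increasing cost order.
Source 14 (5): use full 80 ; 460 m² to go.
Take 110 from Source 5 at 7 ; need 350 more.
Source R (11): use full 50 ; 300 m² to go.
Source N at 12: take all 180 m² ; 120 still needed.
Source 10 (17): take the remaining 120 ; done.
Cost = 80×5 + 110×7 + 50×11 + 180×12 + 120×17 = 5920.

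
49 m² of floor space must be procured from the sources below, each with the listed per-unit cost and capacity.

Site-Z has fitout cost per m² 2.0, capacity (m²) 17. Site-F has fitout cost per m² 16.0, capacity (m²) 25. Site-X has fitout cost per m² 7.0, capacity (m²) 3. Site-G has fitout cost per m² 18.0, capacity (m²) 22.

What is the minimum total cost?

527

Fill from the cheapest source first.
Site-Z at 2.0: take all 17 m² — 32 still needed.
Site-X at 7.0: take all 3 m² — 29 still needed.
Site-F (16.0): use full 25 — 4 m² to go.
Site-G (18.0): take the remaining 4 — done.
Cost = 17×2.0 + 3×7.0 + 25×16.0 + 4×18.0 = 527.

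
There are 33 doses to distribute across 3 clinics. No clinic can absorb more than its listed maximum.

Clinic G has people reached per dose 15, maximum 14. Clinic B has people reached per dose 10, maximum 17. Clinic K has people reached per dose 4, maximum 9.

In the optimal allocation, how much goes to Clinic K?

2

Order the clinics by people reached per dose: Clinic G 15 > Clinic B 10 > Clinic K 4.
Clinic G: +14 to 14 (cap) → 19 left.
Give Clinic B 17 to hit its cap of 17 → 2 left.
Clinic K: +2 (room for 9) → 2. Pool exhausted.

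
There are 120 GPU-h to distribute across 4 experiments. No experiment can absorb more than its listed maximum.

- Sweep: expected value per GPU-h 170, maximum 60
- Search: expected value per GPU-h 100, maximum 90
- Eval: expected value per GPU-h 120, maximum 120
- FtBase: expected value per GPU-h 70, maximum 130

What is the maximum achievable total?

17400

Rank by expected value per GPU-h: Sweep 170 > Eval 120 > Search 100 > FtBase 70.
Sweep: +60 to 60 (cap) → 60 left.
Only 60 left; Eval takes them to reach 60.
Total = 170×60 + 120×60 = 17400.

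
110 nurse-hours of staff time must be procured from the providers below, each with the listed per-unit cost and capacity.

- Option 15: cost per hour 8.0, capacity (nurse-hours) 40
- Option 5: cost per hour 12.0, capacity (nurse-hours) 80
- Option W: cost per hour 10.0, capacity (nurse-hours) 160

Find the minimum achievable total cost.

Cheapest first:
Take 40 from Option 15 at 8.0 → need 70 more.
Option W at 10.0: take 70 of its 160 → requirement met.
Option 5: unused.
Cost = 40×8.0 + 70×10.0 = 1020.

1020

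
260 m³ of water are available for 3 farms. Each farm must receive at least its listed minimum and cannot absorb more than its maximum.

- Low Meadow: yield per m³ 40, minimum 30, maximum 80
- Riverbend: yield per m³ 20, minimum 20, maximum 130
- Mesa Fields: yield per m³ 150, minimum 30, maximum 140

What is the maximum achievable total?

25000

Meeting every minimum uses 30+20+30 = 80 m³, leaving 180.
Rank by yield per m³: Mesa Fields 150 > Low Meadow 40 > Riverbend 20.
Give Mesa Fields 110 more to hit its cap of 140 — 70 left.
Give Low Meadow 50 more to hit its cap of 80 — 20 left.
Riverbend: +20 (room for 110) → 40. Pool exhausted.
Total = 40×80 + 20×40 + 150×140 = 25000.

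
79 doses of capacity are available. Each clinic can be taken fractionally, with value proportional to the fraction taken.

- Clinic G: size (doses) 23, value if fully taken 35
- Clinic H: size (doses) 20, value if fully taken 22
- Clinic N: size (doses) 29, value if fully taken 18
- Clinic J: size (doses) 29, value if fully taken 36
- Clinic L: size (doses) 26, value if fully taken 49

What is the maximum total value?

Sort by value density: Clinic L 49/26≈1.88, Clinic G 35/23≈1.52, Clinic J 36/29≈1.24, Clinic H 22/20≈1.1, Clinic N 18/29≈0.621.
Take all of Clinic L (26 doses, value 49) — 53 doses left.
Clinic G: take in full, 23 doses for value 35 — 30 left.
All 29 doses of Clinic J fit (value 36) — 1 remain.
Only 1 doses remain; take 1/20 of Clinic H for value 22×1/20 = 1.1.
Total value = 121.1.

121.1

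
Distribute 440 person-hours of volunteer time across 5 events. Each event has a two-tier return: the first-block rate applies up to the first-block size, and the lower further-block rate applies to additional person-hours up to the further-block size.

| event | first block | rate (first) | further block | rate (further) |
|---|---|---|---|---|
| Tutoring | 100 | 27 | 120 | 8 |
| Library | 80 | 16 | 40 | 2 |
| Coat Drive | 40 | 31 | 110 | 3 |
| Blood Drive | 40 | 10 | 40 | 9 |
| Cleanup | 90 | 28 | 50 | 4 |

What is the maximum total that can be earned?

8900

Treat each block as its own option and order by rate: Coat Drive/tier1 31 > Cleanup/tier1 28 > Tutoring/tier1 27 > Library/tier1 16 > Blood Drive/tier1 10 > Blood Drive/tier2 9 > Tutoring/tier2 8 > Cleanup/tier2 4 > Coat Drive/tier2 3 > Library/tier2 2.
Coat Drive tier1 at 31: fill all 40 — 400 left.
Cleanup/tier1 (28): +90 — 310 left.
Fill Tutoring tier1 block (100 at 27) — 210 left.
Library tier1 at 16: fill all 80 — 130 left.
Blood Drive tier1 at 10: fill all 40 — 90 left.
Blood Drive tier2 at 9: fill all 40 — 50 left.
Tutoring/tier2: +50 of 120 at 8; pool empty.
Total = 31×40 + 28×90 + 27×100 + 16×80 + 10×40 + 9×40 + 8×50 = 8900.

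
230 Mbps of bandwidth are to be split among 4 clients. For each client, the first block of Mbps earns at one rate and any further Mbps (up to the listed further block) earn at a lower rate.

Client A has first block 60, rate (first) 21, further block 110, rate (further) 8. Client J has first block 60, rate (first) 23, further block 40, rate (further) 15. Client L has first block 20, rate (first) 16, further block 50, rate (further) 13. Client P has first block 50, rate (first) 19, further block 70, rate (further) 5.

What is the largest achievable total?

4510

Rank every tier by rate: Client J/T1 23 > Client A/T1 21 > Client P/T1 19 > Client L/T1 16 > Client J/T2 15 > Client L/T2 13 > Client A/T2 8 > Client P/T2 5.
Client J T1 at 23: fill all 60 → 170 left.
Fill Client A T1 block (60 at 21) → 110 left.
Client P T1 at 19: fill all 50 → 60 left.
Fill Client L T1 block (20 at 16) → 40 left.
Client J T2 at 15: fill all 40 → 0 left.
Total = 23×60 + 21×60 + 19×50 + 16×20 + 15×40 = 4510.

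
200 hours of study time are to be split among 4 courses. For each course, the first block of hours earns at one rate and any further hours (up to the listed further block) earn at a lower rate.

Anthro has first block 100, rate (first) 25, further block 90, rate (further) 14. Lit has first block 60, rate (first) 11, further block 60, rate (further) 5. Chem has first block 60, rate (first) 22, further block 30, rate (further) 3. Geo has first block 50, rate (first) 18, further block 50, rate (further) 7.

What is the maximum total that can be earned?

Order all 8 blocks by rate: Anthro/first 25 > Chem/first 22 > Geo/first 18 > Anthro/second 14 > Lit/first 11 > Geo/second 7 > Lit/second 5 > Chem/second 3.
Anthro/first (25): +100 → 100 left.
Chem/first (22): +60 → 40 left.
Geo/first: +40 of 50 at 18; pool empty.
Total = 25×100 + 22×60 + 18×40 = 4540.

4540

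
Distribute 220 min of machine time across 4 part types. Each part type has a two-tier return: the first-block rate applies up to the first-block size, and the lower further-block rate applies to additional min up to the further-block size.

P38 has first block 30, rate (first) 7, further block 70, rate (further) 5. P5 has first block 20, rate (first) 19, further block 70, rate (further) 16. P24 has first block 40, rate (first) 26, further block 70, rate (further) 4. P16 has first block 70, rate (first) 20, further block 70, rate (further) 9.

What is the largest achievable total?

Order all 8 blocks by rate: P24/T1 26 > P16/T1 20 > P5/T1 19 > P5/T2 16 > P16/T2 9 > P38/T1 7 > P38/T2 5 > P24/T2 4.
P24/T1 (26): +40 — 180 left.
P16 T1 at 20: fill all 70 — 110 left.
P5 T1 at 19: fill all 20 — 90 left.
P5 T2 at 16: fill all 70 — 20 left.
P16/T2: +20 of 70 at 9; pool empty.
Total = 26×40 + 20×70 + 19×20 + 16×70 + 9×20 = 4120.

4120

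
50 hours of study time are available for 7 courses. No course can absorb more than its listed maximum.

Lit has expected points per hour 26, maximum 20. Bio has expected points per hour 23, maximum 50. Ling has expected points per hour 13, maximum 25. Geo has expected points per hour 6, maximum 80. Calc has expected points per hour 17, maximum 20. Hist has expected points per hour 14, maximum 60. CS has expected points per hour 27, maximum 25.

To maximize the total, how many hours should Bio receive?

Rank by expected points per hour: CS 27 > Lit 26 > Bio 23 > Calc 17 > Hist 14 > Ling 13 > Geo 6.
CS: +25 to 25 (cap) ; 25 left.
Lit: +20 to 20 (cap) ; 5 left.
Bio has room for 50 but only 5 remain, so it gets 5.

5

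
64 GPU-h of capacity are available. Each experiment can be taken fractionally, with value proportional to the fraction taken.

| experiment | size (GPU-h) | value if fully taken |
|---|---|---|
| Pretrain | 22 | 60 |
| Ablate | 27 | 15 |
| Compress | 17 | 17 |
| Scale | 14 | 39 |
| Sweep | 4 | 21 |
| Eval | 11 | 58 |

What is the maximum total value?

Best value per unit of size first: Eval 58/11≈5.27, Sweep 21/4≈5.25, Scale 39/14≈2.79, Pretrain 60/22≈2.73, Compress 17/17≈1, Ablate 15/27≈0.556.
Take all of Eval (11 GPU-h, value 58) ; 53 GPU-h left.
All 4 GPU-h of Sweep fit (value 21) ; 49 remain.
Scale: take in full, 14 GPU-h for value 39 ; 35 left.
All 22 GPU-h of Pretrain fit (value 60) ; 13 remain.
Fill the last 13 GPU-h with part of Compress: 13/17 of it earns 13.
Total value = 191.

191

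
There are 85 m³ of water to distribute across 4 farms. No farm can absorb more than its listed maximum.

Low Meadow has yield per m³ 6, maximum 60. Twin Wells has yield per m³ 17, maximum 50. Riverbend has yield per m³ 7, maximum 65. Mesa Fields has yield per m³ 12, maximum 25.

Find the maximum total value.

1220

Order the farms by yield per m³: Twin Wells 17 > Mesa Fields 12 > Riverbend 7 > Low Meadow 6.
Give Twin Wells 50 to hit its cap of 50 — 35 left.
Give Mesa Fields 25 to hit its cap of 25 — 10 left.
Riverbend: +10 (room for 65) → 10. Pool exhausted.
Total = 17×50 + 7×10 + 12×25 = 1220.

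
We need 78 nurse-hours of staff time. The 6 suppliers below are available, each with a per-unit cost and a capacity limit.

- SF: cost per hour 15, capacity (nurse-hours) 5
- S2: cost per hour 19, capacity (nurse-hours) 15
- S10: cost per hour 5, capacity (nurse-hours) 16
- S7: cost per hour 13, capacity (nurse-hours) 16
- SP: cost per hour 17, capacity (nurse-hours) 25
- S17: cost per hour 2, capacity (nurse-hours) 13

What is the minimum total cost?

Use suppliers in increasing cost order.
S17 (2): use full 13 → 65 nurse-hours to go.
Take 16 from S10 at 5 → need 49 more.
S7 (13): use full 16 → 33 nurse-hours to go.
SF at 15: take all 5 nurse-hours → 28 still needed.
Take 25 from SP at 17 → need 3 more.
S2 at 19: take 3 of its 15 → requirement met.
Cost = 13×2 + 16×5 + 16×13 + 5×15 + 25×17 + 3×19 = 871.

871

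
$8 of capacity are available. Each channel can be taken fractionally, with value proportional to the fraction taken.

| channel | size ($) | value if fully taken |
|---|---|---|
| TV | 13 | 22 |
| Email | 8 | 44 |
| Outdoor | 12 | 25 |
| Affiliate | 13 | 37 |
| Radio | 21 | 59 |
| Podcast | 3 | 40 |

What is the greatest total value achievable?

67.5

Rank by value-to-size ratio: Podcast 40/3≈13.3, Email 44/8≈5.5, Affiliate 37/13≈2.85, Radio 59/21≈2.81, Outdoor 25/12≈2.08, TV 22/13≈1.69.
All 3 $ of Podcast fit (value 40) → 5 remain.
5 $ left: a 5/8 share of Email gives 44×5/8 = 27.5.
Total value = 67.5.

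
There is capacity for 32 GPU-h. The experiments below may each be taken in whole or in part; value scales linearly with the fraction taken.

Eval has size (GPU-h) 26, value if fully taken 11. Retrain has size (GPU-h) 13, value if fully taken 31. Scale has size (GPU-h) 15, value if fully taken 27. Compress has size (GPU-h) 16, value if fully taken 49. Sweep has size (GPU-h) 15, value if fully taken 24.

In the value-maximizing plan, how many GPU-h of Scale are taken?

3

Sort by value density: Compress 49/16≈3.06, Retrain 31/13≈2.38, Scale 27/15≈1.8, Sweep 24/15≈1.6, Eval 11/26≈0.423.
Take all of Compress (16 GPU-h, value 49) — 16 GPU-h left.
Take all of Retrain (13 GPU-h, value 31) — 3 GPU-h left.
Fill the last 3 GPU-h with part of Scale: 3/15 of it earns 5.4.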